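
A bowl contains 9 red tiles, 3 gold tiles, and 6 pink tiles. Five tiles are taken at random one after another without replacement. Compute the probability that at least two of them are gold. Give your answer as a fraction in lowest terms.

35/204

Sum the hypergeometric tail for j = 2,…,3 gold tiles.
Favorable = C(3,2)·C(15,3) + C(3,3)·C(15,2) = 1470; total = C(18,5) = 8568.
P = 1470/8568 = 35/204 ≈ 0.1716.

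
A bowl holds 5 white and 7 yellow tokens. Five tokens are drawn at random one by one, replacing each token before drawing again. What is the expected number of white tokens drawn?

By linearity of expectation, E[X] = Σ P(draw i is white); each independent draw has P(white) = 5/12.
E[X] = 5 · 5/12 = 25/12 ≈ 2.0833.

25/12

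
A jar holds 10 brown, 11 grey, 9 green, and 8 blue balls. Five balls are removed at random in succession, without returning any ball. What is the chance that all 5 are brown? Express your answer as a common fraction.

6/11951

Unordered draws without replacement: count favorable combinations over C(38,5).
Favorable = C(10,5) · C(11,0) · C(9,0) · C(8,0) = 252; total = C(38,5) = 501942.
P = 252/501942 = 6/11951 ≈ 0.0005.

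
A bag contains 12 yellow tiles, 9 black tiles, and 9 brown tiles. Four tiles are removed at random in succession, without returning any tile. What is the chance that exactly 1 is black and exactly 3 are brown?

4/145

Unordered draws without replacement: count favorable combinations over C(30,4).
Favorable = C(12,0) · C(9,1) · C(9,3) = 756; total = C(30,4) = 27405.
P = 756/27405 = 4/145 ≈ 0.0276.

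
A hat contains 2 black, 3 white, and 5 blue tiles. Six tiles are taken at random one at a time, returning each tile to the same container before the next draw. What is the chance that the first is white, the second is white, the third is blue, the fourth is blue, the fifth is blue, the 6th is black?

9/4000

Multiply the conditional probability of each draw in order, with replacement (the composition resets each draw).
P = (3/10) · (3/10) · (5/10) · (5/10) · (5/10) · (2/10) = 9/4000 ≈ 0.0022.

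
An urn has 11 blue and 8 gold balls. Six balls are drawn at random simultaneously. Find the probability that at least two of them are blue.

946/969

Sum the hypergeometric tail for j = 2,…,6 blue balls.
Favorable = C(11,2)·C(8,4) + C(11,3)·C(8,3) + C(11,4)·C(8,2) + C(11,5)·C(8,1) + C(11,6)·C(8,0) = 26488; total = C(19,6) = 27132.
P = 26488/27132 = 946/969 ≈ 0.9763.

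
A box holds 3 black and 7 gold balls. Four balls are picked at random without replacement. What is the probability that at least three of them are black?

Sum the hypergeometric tail for j = 3,…,3 black balls.
Favorable = C(3,3)·C(7,1) = 7; total = C(10,4) = 210.
P = 7/210 = 1/30 ≈ 0.0333.

1/30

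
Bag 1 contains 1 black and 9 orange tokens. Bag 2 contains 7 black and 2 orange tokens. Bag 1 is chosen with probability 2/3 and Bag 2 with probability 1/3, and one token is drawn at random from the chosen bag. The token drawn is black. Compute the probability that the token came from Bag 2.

35/44

P(black | Bag 1) = 1/10; P(black | Bag 2) = 7/9.
P(black) = 2/3·1/10 + 1/3·7/9 = 44/135.
By Bayes' rule, P(Bag 2 | black) = 7/27 / 44/135 = 35/44 ≈ 0.7955.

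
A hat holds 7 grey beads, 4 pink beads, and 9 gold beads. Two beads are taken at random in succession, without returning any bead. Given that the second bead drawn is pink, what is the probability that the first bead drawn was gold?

9/19

P(first=gold and the second bead drawn is pink) = (9/20)·(4/19) = 9/95.
P(the second bead drawn is pink) = Σ over first color = 7/95 + 3/95 + 9/95 = 1/5.
By Bayes, P(first=gold | the second bead drawn is pink) = 9/95 / 1/5 = 9/19 ≈ 0.4737.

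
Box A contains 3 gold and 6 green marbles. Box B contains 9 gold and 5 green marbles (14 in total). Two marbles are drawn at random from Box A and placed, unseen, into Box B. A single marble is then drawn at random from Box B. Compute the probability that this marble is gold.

29/48

Condition on how many of the transferred marbles are gold (from Box A: 3 gold of 9; then Box B has 16 total).
  0 gold: C(3,0)C(6,2)/C(9,2) = 5/12; then P = 9/16
  1 gold: C(3,1)C(6,1)/C(9,2) = 1/2; then P = 10/16
  2 gold: C(3,2)C(6,0)/C(9,2) = 1/12; then P = 11/16
P(gold from Box B) = 29/48 ≈ 0.6042.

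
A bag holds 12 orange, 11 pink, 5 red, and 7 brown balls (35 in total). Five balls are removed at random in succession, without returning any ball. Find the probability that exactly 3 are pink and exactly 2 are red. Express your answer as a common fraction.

Unordered draws without replacement: count favorable combinations over C(35,5).
Favorable = C(12,0) · C(11,3) · C(5,2) · C(7,0) = 1650; total = C(35,5) = 324632.
P = 1650/324632 = 75/14756 ≈ 0.0051.

75/14756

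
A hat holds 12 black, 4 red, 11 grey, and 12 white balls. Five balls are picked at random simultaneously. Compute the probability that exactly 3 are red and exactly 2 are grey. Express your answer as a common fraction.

Unordered draws without replacement: count favorable combinations over C(39,5).
Favorable = C(12,0) · C(4,3) · C(11,2) · C(12,0) = 220; total = C(39,5) = 575757.
P = 220/575757 = 220/575757 ≈ 0.0004.

220/575757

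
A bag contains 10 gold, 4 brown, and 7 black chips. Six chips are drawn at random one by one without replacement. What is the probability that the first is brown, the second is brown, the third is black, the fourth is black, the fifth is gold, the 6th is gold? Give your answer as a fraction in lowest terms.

3/2584

Multiply the conditional probability of each draw in order, without replacement, so each draw removes one from its color and from the total.
P = (4/21) · (3/20) · (7/19) · (6/18) · (10/17) · (9/16) = 3/2584 ≈ 0.0012.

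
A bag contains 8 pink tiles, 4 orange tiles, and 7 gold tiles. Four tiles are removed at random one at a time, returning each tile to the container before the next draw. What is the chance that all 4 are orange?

Multiply the conditional probability of each draw in order, with replacement (the composition resets each draw).
P = (4/19) · (4/19) · (4/19) · (4/19) = 256/130321 ≈ 0.0020.

256/130321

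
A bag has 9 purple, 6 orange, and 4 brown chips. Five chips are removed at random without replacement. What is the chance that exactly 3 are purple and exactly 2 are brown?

Unordered draws without replacement: count favorable combinations over C(19,5).
Favorable = C(9,3) · C(6,0) · C(4,2) = 504; total = C(19,5) = 11628.
P = 504/11628 = 14/323 ≈ 0.0433.

14/323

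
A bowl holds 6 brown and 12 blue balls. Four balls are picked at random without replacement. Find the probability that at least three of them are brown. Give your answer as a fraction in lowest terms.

Sum the hypergeometric tail for j = 3,…,4 brown balls.
Favorable = C(6,3)·C(12,1) + C(6,4)·C(12,0) = 255; total = C(18,4) = 3060.
P = 255/3060 = 1/12 ≈ 0.0833.

1/12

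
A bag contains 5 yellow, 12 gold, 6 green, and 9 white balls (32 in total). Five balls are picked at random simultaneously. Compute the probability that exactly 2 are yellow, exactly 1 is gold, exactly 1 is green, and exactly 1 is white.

Unordered draws without replacement: count favorable combinations over C(32,5).
Favorable = C(5,2) · C(12,1) · C(6,1) · C(9,1) = 6480; total = C(32,5) = 201376.
P = 6480/201376 = 405/12586 ≈ 0.0322.

405/12586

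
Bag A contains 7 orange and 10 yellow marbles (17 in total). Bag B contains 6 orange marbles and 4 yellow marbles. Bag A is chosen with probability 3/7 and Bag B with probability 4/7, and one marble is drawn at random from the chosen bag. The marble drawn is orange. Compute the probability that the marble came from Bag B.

P(orange | Bag A) = 7/17; P(orange | Bag B) = 3/5.
P(orange) = 3/7·7/17 + 4/7·3/5 = 309/595.
By Bayes' rule, P(Bag B | orange) = 12/35 / 309/595 = 68/103 ≈ 0.6602.

68/103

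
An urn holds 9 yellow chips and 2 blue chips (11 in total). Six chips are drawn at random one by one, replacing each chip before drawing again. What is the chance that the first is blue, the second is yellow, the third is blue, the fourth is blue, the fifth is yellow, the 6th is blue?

1296/1771561

Multiply the conditional probability of each draw in order, with replacement (the composition resets each draw).
P = (2/11) · (9/11) · (2/11) · (2/11) · (9/11) · (2/11) = 1296/1771561 ≈ 0.0007.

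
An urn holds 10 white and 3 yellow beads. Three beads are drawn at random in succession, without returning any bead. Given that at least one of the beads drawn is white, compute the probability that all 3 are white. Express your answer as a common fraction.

P(all 3 white) = C(10,3)/C(13,3) = 60/143; P(at least one white) = 1 − C(3,3)/C(13,3) = 285/286.
Since 'all 3 white' ⊆ 'at least one white', P(all 3 | at least one) = 60/143 / 285/286 = 8/19 ≈ 0.4211.

8/19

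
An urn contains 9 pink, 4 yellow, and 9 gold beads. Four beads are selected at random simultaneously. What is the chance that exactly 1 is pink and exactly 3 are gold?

Unordered draws without replacement: count favorable combinations over C(22,4).
Favorable = C(9,1) · C(4,0) · C(9,3) = 756; total = C(22,4) = 7315.
P = 756/7315 = 108/1045 ≈ 0.1033.

108/1045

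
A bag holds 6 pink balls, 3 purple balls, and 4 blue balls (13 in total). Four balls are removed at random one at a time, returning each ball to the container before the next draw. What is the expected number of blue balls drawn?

By linearity of expectation, E[X] = Σ P(draw i is blue); each independent draw has P(blue) = 4/13.
E[X] = 4 · 4/13 = 16/13 ≈ 1.2308.

16/13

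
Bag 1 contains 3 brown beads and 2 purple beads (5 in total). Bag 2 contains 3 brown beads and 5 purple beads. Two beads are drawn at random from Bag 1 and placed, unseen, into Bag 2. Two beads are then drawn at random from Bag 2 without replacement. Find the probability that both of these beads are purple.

Condition on how many of the transferred beads are purple (from Bag 1: 2 purple of 5; then Bag 2 has 10 total).
  0 purple: C(2,0)C(3,2)/C(5,2) = 3/10; then P = C(5,2)/C(10,2) = 2/9
  1 purple: C(2,1)C(3,1)/C(5,2) = 3/5; then P = C(6,2)/C(10,2) = 1/3
  2 purple: C(2,2)C(3,0)/C(5,2) = 1/10; then P = C(7,2)/C(10,2) = 7/15
P(both purple) = 47/150 ≈ 0.3133.

47/150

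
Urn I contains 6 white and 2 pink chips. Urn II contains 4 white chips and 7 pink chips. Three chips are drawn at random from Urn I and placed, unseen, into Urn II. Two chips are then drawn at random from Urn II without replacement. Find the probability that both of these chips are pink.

369/1274

Condition on how many of the transferred chips are pink (from Urn I: 2 pink of 8; then Urn II has 14 total).
  0 pink: C(2,0)C(6,3)/C(8,3) = 5/14; then P = C(7,2)/C(14,2) = 3/13
  1 pink: C(2,1)C(6,2)/C(8,3) = 15/28; then P = C(8,2)/C(14,2) = 4/13
  2 pink: C(2,2)C(6,1)/C(8,3) = 3/28; then P = C(9,2)/C(14,2) = 36/91
P(both pink) = 369/1274 ≈ 0.2896.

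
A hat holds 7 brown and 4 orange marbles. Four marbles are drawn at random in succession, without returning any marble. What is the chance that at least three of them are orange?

Sum the hypergeometric tail for j = 3,…,4 orange marbles.
Favorable = C(4,3)·C(7,1) + C(4,4)·C(7,0) = 29; total = C(11,4) = 330.
P = 29/330 = 29/330 ≈ 0.0879.

29/330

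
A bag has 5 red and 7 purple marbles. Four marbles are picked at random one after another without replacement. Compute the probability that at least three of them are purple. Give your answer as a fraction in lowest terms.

14/33

Sum the hypergeometric tail for j = 3,…,4 purple marbles.
Favorable = C(7,3)·C(5,1) + C(7,4)·C(5,0) = 210; total = C(12,4) = 495.
P = 210/495 = 14/33 ≈ 0.4242.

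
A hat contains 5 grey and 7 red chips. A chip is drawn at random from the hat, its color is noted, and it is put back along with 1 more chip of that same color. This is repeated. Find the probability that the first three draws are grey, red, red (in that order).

Track the composition after each reinforcement of +1.
P = (5/12) · (7/13) · (8/14) = 5/39 ≈ 0.1282.

5/39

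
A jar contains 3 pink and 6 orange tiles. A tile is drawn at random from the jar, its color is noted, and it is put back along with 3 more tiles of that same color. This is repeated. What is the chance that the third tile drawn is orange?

2/3

Sum over the four possibilities for the first two draws (orange/not-orange each), tracking how the orange count and total change by +3 per draw.
P(third is orange) = 2/3 ≈ 0.6667. (In a Pólya urn every draw has the same marginal probability 6/9.)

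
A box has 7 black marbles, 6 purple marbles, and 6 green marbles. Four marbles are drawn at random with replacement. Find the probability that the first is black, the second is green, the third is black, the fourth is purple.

1764/130321

Multiply the conditional probability of each draw in order, with replacement (the composition resets each draw).
P = (7/19) · (6/19) · (7/19) · (6/19) = 1764/130321 ≈ 0.0135.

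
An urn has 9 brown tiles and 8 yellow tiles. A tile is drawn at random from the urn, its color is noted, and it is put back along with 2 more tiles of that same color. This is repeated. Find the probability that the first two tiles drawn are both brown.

99/323

After a brown draw the urn holds 11 brown out of 19.
P = (9/17)·(11/19) = 99/323 ≈ 0.3065.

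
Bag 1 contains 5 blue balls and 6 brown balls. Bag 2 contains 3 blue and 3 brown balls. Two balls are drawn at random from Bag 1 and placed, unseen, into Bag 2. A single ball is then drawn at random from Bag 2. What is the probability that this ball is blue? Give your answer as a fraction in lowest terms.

43/88

Condition on how many of the transferred balls are blue (from Bag 1: 5 blue of 11; then Bag 2 has 8 total).
  0 blue: C(5,0)C(6,2)/C(11,2) = 3/11; then P = 3/8
  1 blue: C(5,1)C(6,1)/C(11,2) = 6/11; then P = 4/8
  2 blue: C(5,2)C(6,0)/C(11,2) = 2/11; then P = 5/8
P(blue from Bag 2) = 43/88 ≈ 0.4886.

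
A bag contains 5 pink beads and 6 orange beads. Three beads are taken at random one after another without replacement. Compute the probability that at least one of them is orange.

Use the complement: P(at least one orange) = 1 − P(no orange).
P(none) = C(5,3)/C(11,3) = 10/165.
So P = 1 − 10/165 = 31/33 ≈ 0.9394.

31/33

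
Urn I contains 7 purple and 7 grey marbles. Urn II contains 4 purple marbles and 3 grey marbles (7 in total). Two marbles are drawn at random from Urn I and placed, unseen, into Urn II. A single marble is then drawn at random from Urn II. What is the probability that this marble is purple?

Condition on how many of the transferred marbles are purple (from Urn I: 7 purple of 14; then Urn II has 9 total).
  0 purple: C(7,0)C(7,2)/C(14,2) = 3/13; then P = 4/9
  1 purple: C(7,1)C(7,1)/C(14,2) = 7/13; then P = 5/9
  2 purple: C(7,2)C(7,0)/C(14,2) = 3/13; then P = 6/9
P(purple from Urn II) = 5/9 ≈ 0.5556.

5/9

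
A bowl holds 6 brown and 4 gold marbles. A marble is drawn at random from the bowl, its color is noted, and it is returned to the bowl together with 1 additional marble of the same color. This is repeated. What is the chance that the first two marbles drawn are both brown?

After a brown draw the bowl holds 7 brown out of 11.
P = (6/10)·(7/11) = 21/55 ≈ 0.3818.

21/55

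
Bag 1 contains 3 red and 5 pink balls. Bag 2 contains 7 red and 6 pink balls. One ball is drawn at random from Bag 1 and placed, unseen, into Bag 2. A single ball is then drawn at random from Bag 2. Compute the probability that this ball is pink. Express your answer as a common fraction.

53/112

Condition on how many of the transferred balls are pink (from Bag 1: 5 pink of 8; then Bag 2 has 14 total).
  0 pink: C(5,0)C(3,1)/C(8,1) = 3/8; then P = 6/14
  1 pink: C(5,1)C(3,0)/C(8,1) = 5/8; then P = 7/14
P(pink from Bag 2) = 53/112 ≈ 0.4732.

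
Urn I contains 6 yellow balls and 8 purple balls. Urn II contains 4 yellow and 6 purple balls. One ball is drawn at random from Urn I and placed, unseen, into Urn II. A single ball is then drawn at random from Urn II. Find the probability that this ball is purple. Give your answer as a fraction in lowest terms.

Condition on how many of the transferred balls are purple (from Urn I: 8 purple of 14; then Urn II has 11 total).
  0 purple: C(8,0)C(6,1)/C(14,1) = 3/7; then P = 6/11
  1 purple: C(8,1)C(6,0)/C(14,1) = 4/7; then P = 7/11
P(purple from Urn II) = 46/77 ≈ 0.5974.

46/77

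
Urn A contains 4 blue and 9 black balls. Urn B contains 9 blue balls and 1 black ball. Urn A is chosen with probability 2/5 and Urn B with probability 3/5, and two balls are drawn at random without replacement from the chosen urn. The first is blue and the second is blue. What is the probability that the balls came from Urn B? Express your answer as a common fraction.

78/83

P(E | Urn A) = 1/13; P(E | Urn B) = 4/5.
P(E) = 2/5·1/13 + 3/5·4/5 = 166/325.
By Bayes' rule, P(Urn B | E) = 12/25 / 166/325 = 78/83 ≈ 0.9398.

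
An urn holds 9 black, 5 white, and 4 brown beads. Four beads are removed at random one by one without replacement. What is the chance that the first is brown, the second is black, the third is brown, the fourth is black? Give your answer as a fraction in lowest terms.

1/85

Multiply the conditional probability of each draw in order, without replacement, so each draw removes one from its color and from the total.
P = (4/18) · (9/17) · (3/16) · (8/15) = 1/85 ≈ 0.0118.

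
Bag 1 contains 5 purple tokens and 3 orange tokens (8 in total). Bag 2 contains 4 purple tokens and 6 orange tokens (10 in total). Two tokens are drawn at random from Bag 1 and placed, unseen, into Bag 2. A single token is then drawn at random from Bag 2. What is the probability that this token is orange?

Condition on how many of the transferred tokens are orange (from Bag 1: 3 orange of 8; then Bag 2 has 12 total).
  0 orange: C(3,0)C(5,2)/C(8,2) = 5/14; then P = 6/12
  1 orange: C(3,1)C(5,1)/C(8,2) = 15/28; then P = 7/12
  2 orange: C(3,2)C(5,0)/C(8,2) = 3/28; then P = 8/12
P(orange from Bag 2) = 9/16 ≈ 0.5625.

9/16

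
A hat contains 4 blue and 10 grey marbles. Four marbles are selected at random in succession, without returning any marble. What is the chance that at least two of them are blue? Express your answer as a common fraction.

Sum the hypergeometric tail for j = 2,…,4 blue marbles.
Favorable = C(4,2)·C(10,2) + C(4,3)·C(10,1) + C(4,4)·C(10,0) = 311; total = C(14,4) = 1001.
P = 311/1001 = 311/1001 ≈ 0.3107.

311/1001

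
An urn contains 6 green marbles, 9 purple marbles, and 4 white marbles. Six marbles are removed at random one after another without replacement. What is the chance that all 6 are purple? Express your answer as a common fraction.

1/323

Unordered draws without replacement: count favorable combinations over C(19,6).
Favorable = C(6,0) · C(9,6) · C(4,0) = 84; total = C(19,6) = 27132.
P = 84/27132 = 1/323 ≈ 0.0031.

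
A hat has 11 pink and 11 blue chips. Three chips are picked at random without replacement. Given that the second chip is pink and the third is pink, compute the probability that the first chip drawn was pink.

P(first=pink and the second chip is pink and the third is pink) = (11/22)·(10/21)·(9/20) = 3/28.
P(E) = Σ over first color = 3/28 + 11/84 = 5/21.
By Bayes, P(first=pink | E) = 3/28 / 5/21 = 9/20 ≈ 0.4500.

9/20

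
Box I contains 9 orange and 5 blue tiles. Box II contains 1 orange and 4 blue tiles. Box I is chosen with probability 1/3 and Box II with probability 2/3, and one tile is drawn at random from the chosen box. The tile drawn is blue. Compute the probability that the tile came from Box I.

P(blue | Box I) = 5/14; P(blue | Box II) = 4/5.
P(blue) = 1/3·5/14 + 2/3·4/5 = 137/210.
By Bayes' rule, P(Box I | blue) = 5/42 / 137/210 = 25/137 ≈ 0.1825.

25/137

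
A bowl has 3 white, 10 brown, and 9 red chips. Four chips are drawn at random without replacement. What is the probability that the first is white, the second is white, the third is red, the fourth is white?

Multiply the conditional probability of each draw in order, without replacement, so each draw removes one from its color and from the total.
P = (3/22) · (2/21) · (9/20) · (1/19) = 9/29260 ≈ 0.0003.

9/29260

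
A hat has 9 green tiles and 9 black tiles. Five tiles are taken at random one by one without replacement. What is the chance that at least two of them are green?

29/34

Sum the hypergeometric tail for j = 2,…,5 green tiles.
Favorable = C(9,2)·C(9,3) + C(9,3)·C(9,2) + C(9,4)·C(9,1) + C(9,5)·C(9,0) = 7308; total = C(18,5) = 8568.
P = 7308/8568 = 29/34 ≈ 0.8529.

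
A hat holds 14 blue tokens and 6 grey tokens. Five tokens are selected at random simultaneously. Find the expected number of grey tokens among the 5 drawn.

3/2

By linearity of expectation, E[X] = Σ P(draw i is grey); by symmetry each draw (even without replacement) has P(grey) = 6/20.
E[X] = 5 · 6/20 = 3/2 ≈ 1.5000.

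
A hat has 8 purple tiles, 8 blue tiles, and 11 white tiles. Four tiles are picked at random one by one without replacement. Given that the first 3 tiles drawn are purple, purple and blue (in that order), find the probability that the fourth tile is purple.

After removing 2 purple, 1 blue, the hat has 6 purple out of 24 remaining.
P(fourth is purple | given) = 6/24 = 1/4 ≈ 0.2500.

1/4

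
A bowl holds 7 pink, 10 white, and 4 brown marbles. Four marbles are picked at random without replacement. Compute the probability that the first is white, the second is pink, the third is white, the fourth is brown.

1/57

Multiply the conditional probability of each draw in order, without replacement, so each draw removes one from its color and from the total.
P = (10/21) · (7/20) · (9/19) · (4/18) = 1/57 ≈ 0.0175.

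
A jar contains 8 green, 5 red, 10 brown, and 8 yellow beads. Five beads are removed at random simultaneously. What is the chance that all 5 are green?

Unordered draws without replacement: count favorable combinations over C(31,5).
Favorable = C(8,5) · C(5,0) · C(10,0) · C(8,0) = 56; total = C(31,5) = 169911.
P = 56/169911 = 8/24273 ≈ 0.0003.

8/24273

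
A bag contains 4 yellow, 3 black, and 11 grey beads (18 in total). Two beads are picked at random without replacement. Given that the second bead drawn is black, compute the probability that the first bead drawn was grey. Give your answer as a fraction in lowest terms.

P(first=grey and the second bead drawn is black) = (11/18)·(3/17) = 11/102.
P(the second bead drawn is black) = Σ over first color = 2/51 + 1/51 + 11/102 = 1/6.
By Bayes, P(first=grey | the second bead drawn is black) = 11/102 / 1/6 = 11/17 ≈ 0.6471.

11/17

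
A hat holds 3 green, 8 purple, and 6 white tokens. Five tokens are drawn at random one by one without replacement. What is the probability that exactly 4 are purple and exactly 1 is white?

Unordered draws without replacement: count favorable combinations over C(17,5).
Favorable = C(3,0) · C(8,4) · C(6,1) = 420; total = C(17,5) = 6188.
P = 420/6188 = 15/221 ≈ 0.0679.

15/221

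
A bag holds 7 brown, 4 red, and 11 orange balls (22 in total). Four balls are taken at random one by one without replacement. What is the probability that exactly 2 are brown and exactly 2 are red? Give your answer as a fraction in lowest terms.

Unordered draws without replacement: count favorable combinations over C(22,4).
Favorable = C(7,2) · C(4,2) · C(11,0) = 126; total = C(22,4) = 7315.
P = 126/7315 = 18/1045 ≈ 0.0172.

18/1045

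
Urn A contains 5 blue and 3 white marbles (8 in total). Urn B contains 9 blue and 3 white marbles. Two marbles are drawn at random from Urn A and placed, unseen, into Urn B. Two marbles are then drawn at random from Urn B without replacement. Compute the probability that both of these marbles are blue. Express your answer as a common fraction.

Condition on how many of the transferred marbles are blue (from Urn A: 5 blue of 8; then Urn B has 14 total).
  0 blue: C(5,0)C(3,2)/C(8,2) = 3/28; then P = C(9,2)/C(14,2) = 36/91
  1 blue: C(5,1)C(3,1)/C(8,2) = 15/28; then P = C(10,2)/C(14,2) = 45/91
  2 blue: C(5,2)C(3,0)/C(8,2) = 5/14; then P = C(11,2)/C(14,2) = 55/91
P(both blue) = 1333/2548 ≈ 0.5232.

1333/2548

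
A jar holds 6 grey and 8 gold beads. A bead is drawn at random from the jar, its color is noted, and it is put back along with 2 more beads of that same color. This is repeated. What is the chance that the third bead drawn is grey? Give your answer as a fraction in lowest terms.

Sum over the four possibilities for the first two draws (grey/not-grey each), tracking how the grey count and total change by +2 per draw.
P(third is grey) = 3/7 ≈ 0.4286. (In a Pólya urn every draw has the same marginal probability 6/14.)

3/7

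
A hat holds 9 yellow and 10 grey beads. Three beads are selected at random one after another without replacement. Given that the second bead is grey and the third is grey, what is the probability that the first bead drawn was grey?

P(first=grey and the second bead is grey and the third is grey) = (10/19)·(9/18)·(8/17) = 40/323.
P(E) = Σ over first color = 45/323 + 40/323 = 5/19.
By Bayes, P(first=grey | E) = 40/323 / 5/19 = 8/17 ≈ 0.4706.

8/17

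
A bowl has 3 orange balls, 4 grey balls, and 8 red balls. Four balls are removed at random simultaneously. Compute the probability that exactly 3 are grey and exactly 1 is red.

32/1365

Unordered draws without replacement: count favorable combinations over C(15,4).
Favorable = C(3,0) · C(4,3) · C(8,1) = 32; total = C(15,4) = 1365.
P = 32/1365 = 32/1365 ≈ 0.0234.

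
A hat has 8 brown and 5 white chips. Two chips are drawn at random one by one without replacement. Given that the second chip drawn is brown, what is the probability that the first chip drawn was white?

5/12

P(first=white and the second chip drawn is brown) = (5/13)·(8/12) = 10/39.
P(the second chip drawn is brown) = Σ over first color = 14/39 + 10/39 = 8/13.
By Bayes, P(first=white | the second chip drawn is brown) = 10/39 / 8/13 = 5/12 ≈ 0.4167.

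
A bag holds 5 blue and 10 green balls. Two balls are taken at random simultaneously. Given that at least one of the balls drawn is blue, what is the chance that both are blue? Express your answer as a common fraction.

1/6

P(both blue) = C(5,2)/C(15,2) = 2/21; P(at least one blue) = 1 − C(10,2)/C(15,2) = 4/7.
Since 'both blue' ⊆ 'at least one blue', P(both | at least one) = 2/21 / 4/7 = 1/6 ≈ 0.1667.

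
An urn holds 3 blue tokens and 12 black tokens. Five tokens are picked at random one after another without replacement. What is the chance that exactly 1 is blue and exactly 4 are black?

45/91

Unordered draws without replacement: count favorable combinations over C(15,5).
Favorable = C(3,1) · C(12,4) = 1485; total = C(15,5) = 3003.
P = 1485/3003 = 45/91 ≈ 0.4945.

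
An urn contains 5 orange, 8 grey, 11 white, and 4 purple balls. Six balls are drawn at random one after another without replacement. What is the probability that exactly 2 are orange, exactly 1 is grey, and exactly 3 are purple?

16/18837

Unordered draws without replacement: count favorable combinations over C(28,6).
Favorable = C(5,2) · C(8,1) · C(11,0) · C(4,3) = 320; total = C(28,6) = 376740.
P = 320/376740 = 16/18837 ≈ 0.0008.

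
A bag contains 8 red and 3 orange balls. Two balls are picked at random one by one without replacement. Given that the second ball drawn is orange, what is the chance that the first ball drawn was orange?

1/5

P(first=orange and the second ball drawn is orange) = (3/11)·(2/10) = 3/55.
P(the second ball drawn is orange) = Σ over first color = 12/55 + 3/55 = 3/11.
By Bayes, P(first=orange | the second ball drawn is orange) = 3/55 / 3/11 = 1/5 ≈ 0.2000.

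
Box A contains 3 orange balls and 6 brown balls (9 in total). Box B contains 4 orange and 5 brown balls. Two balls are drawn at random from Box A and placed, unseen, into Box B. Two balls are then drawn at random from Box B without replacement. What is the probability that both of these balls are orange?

Condition on how many of the transferred balls are orange (from Box A: 3 orange of 9; then Box B has 11 total).
  0 orange: C(3,0)C(6,2)/C(9,2) = 5/12; then P = C(4,2)/C(11,2) = 6/55
  1 orange: C(3,1)C(6,1)/C(9,2) = 1/2; then P = C(5,2)/C(11,2) = 2/11
  2 orange: C(3,2)C(6,0)/C(9,2) = 1/12; then P = C(6,2)/C(11,2) = 3/11
P(both orange) = 7/44 ≈ 0.1591.

7/44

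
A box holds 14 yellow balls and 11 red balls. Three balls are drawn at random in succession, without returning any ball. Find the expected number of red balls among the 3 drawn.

By linearity of expectation, E[X] = Σ P(draw i is red); by symmetry each draw (even without replacement) has P(red) = 11/25.
E[X] = 3 · 11/25 = 33/25 ≈ 1.3200.

33/25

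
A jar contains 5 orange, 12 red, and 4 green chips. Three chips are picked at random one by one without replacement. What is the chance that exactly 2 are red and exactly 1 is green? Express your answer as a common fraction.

Unordered draws without replacement: count favorable combinations over C(21,3).
Favorable = C(5,0) · C(12,2) · C(4,1) = 264; total = C(21,3) = 1330.
P = 264/1330 = 132/665 ≈ 0.1985.

132/665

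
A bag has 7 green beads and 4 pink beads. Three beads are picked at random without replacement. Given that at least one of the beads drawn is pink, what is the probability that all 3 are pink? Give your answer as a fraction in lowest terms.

2/65

P(all 3 pink) = C(4,3)/C(11,3) = 4/165; P(at least one pink) = 1 − C(7,3)/C(11,3) = 26/33.
Since 'all 3 pink' ⊆ 'at least one pink', P(all 3 | at least one) = 4/165 / 26/33 = 2/65 ≈ 0.0308.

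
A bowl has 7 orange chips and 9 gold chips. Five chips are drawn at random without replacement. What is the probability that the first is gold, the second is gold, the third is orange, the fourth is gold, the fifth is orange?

Multiply the conditional probability of each draw in order, without replacement, so each draw removes one from its color and from the total.
P = (9/16) · (8/15) · (7/14) · (7/13) · (6/12) = 21/520 ≈ 0.0404.

21/520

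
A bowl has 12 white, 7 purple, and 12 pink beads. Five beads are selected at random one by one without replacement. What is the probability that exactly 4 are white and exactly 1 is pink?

Unordered draws without replacement: count favorable combinations over C(31,5).
Favorable = C(12,4) · C(7,0) · C(12,1) = 5940; total = C(31,5) = 169911.
P = 5940/169911 = 220/6293 ≈ 0.0350.

220/6293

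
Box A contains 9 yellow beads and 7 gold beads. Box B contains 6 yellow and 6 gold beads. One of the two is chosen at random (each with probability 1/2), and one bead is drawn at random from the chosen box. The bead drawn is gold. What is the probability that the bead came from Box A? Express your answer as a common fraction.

7/15

P(gold | Box A) = 7/16; P(gold | Box B) = 1/2.
P(gold) = 1/2·7/16 + 1/2·1/2 = 15/32.
By Bayes' rule, P(Box A | gold) = 7/32 / 15/32 = 7/15 ≈ 0.4667.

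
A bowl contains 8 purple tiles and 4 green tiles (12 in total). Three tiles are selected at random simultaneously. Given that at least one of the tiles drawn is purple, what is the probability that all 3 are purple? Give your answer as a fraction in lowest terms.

7/27

P(all 3 purple) = C(8,3)/C(12,3) = 14/55; P(at least one purple) = 1 − C(4,3)/C(12,3) = 54/55.
Since 'all 3 purple' ⊆ 'at least one purple', P(all 3 | at least one) = 14/55 / 54/55 = 7/27 ≈ 0.2593.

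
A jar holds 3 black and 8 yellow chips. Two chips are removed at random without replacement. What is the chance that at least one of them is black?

27/55

Use the complement: P(at least one black) = 1 − P(no black).
P(none) = C(8,2)/C(11,2) = 28/55.
So P = 1 − 28/55 = 27/55 ≈ 0.4909.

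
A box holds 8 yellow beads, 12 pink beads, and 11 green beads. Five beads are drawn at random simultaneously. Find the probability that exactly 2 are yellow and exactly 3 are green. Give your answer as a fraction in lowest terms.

Unordered draws without replacement: count favorable combinations over C(31,5).
Favorable = C(8,2) · C(12,0) · C(11,3) = 4620; total = C(31,5) = 169911.
P = 4620/169911 = 220/8091 ≈ 0.0272.

220/8091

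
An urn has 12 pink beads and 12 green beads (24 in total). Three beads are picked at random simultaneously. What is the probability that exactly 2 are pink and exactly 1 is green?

Unordered draws without replacement: count favorable combinations over C(24,3).
Favorable = C(12,2) · C(12,1) = 792; total = C(24,3) = 2024.
P = 792/2024 = 9/23 ≈ 0.3913.

9/23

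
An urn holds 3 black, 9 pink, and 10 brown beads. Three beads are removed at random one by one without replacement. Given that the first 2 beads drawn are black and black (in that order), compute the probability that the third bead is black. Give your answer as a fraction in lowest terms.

1/20

After removing 2 black, the urn has 1 black out of 20 remaining.
P(third is black | given) = 1/20 ≈ 0.0500.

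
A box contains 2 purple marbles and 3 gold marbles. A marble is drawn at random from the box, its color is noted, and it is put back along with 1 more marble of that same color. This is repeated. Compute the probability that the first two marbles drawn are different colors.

Either purple then gold, or gold then purple; after the first draw the total is 6.
P = (2/5)·(3/6) + (3/5)·(2/6) = 2/5 ≈ 0.4000.

2/5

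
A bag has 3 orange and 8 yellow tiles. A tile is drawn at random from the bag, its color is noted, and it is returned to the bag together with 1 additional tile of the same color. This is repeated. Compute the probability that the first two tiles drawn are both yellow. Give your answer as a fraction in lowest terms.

After a yellow draw the bag holds 9 yellow out of 12.
P = (8/11)·(9/12) = 6/11 ≈ 0.5455.

6/11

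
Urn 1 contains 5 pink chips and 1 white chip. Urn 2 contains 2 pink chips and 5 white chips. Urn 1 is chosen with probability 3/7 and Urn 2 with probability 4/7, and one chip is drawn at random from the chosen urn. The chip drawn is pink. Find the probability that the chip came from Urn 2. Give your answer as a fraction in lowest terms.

16/51

P(pink | Urn 1) = 5/6; P(pink | Urn 2) = 2/7.
P(pink) = 3/7·5/6 + 4/7·2/7 = 51/98.
By Bayes' rule, P(Urn 2 | pink) = 8/49 / 51/98 = 16/51 ≈ 0.3137.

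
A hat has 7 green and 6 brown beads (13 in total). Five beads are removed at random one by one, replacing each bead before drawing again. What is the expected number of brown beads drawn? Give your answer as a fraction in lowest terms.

30/13

By linearity of expectation, E[X] = Σ P(draw i is brown); each independent draw has P(brown) = 6/13.
E[X] = 5 · 6/13 = 30/13 ≈ 2.3077.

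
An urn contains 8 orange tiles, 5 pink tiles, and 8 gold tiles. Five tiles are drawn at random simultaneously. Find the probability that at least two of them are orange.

Sum the hypergeometric tail for j = 2,…,5 orange tiles.
Favorable = C(8,2)·C(13,3) + C(8,3)·C(13,2) + C(8,4)·C(13,1) + C(8,5)·C(13,0) = 13342; total = C(21,5) = 20349.
P = 13342/20349 = 1906/2907 ≈ 0.6557.

1906/2907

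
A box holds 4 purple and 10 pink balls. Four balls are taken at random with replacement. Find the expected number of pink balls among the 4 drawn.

20/7

By linearity of expectation, E[X] = Σ P(draw i is pink); each independent draw has P(pink) = 10/14.
E[X] = 4 · 10/14 = 20/7 ≈ 2.8571.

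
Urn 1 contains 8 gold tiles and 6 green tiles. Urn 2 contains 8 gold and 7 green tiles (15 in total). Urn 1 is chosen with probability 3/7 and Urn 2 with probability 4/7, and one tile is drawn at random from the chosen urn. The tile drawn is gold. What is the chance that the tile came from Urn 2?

56/101

P(gold | Urn 1) = 4/7; P(gold | Urn 2) = 8/15.
P(gold) = 3/7·4/7 + 4/7·8/15 = 404/735.
By Bayes' rule, P(Urn 2 | gold) = 32/105 / 404/735 = 56/101 ≈ 0.5545.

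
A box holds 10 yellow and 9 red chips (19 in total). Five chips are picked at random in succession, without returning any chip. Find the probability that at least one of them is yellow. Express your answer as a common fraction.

639/646

Use the complement: P(at least one yellow) = 1 − P(no yellow).
P(none) = C(9,5)/C(19,5) = 126/11628.
So P = 1 − 126/11628 = 639/646 ≈ 0.9892.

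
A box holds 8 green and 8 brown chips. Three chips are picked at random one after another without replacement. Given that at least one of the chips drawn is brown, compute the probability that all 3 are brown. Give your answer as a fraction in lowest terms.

1/9

P(all 3 brown) = C(8,3)/C(16,3) = 1/10; P(at least one brown) = 1 − C(8,3)/C(16,3) = 9/10.
Since 'all 3 brown' ⊆ 'at least one brown', P(all 3 | at least one) = 1/10 / 9/10 = 1/9 ≈ 0.1111.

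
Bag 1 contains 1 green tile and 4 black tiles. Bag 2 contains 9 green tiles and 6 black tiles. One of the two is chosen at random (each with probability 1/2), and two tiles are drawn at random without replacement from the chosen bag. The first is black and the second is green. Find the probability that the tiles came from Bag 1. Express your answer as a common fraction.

P(E | Bag 1) = 1/5; P(E | Bag 2) = 9/35.
P(E) = 1/2·1/5 + 1/2·9/35 = 8/35.
By Bayes' rule, P(Bag 1 | E) = 1/10 / 8/35 = 7/16 ≈ 0.4375.

7/16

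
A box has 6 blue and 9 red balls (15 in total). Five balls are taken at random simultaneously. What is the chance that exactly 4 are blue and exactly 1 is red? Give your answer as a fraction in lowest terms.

Unordered draws without replacement: count favorable combinations over C(15,5).
Favorable = C(6,4) · C(9,1) = 135; total = C(15,5) = 3003.
P = 135/3003 = 45/1001 ≈ 0.0450.

45/1001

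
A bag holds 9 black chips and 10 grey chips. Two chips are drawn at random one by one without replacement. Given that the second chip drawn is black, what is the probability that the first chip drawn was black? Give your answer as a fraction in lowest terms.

P(first=black and the second chip drawn is black) = (9/19)·(8/18) = 4/19.
P(the second chip drawn is black) = Σ over first color = 4/19 + 5/19 = 9/19.
By Bayes, P(first=black | the second chip drawn is black) = 4/19 / 9/19 = 4/9 ≈ 0.4444.

4/9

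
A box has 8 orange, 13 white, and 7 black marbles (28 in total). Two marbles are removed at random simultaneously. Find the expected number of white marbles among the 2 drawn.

13/14

By linearity of expectation, E[X] = Σ P(draw i is white); by symmetry each draw (even without replacement) has P(white) = 13/28.
E[X] = 2 · 13/28 = 13/14 ≈ 0.9286.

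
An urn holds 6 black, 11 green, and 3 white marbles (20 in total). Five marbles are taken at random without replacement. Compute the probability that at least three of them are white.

Sum the hypergeometric tail for j = 3,…,3 white marbles.
Favorable = C(3,3)·C(17,2) = 136; total = C(20,5) = 15504.
P = 136/15504 = 1/114 ≈ 0.0088.

1/114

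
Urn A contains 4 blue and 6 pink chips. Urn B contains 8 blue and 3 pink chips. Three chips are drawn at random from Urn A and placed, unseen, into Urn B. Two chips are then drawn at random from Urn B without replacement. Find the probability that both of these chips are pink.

47/455

Condition on how many of the transferred chips are pink (from Urn A: 6 pink of 10; then Urn B has 14 total).
  0 pink: C(6,0)C(4,3)/C(10,3) = 1/30; then P = C(3,2)/C(14,2) = 3/91
  1 pink: C(6,1)C(4,2)/C(10,3) = 3/10; then P = C(4,2)/C(14,2) = 6/91
  2 pink: C(6,2)C(4,1)/C(10,3) = 1/2; then P = C(5,2)/C(14,2) = 10/91
  3 pink: C(6,3)C(4,0)/C(10,3) = 1/6; then P = C(6,2)/C(14,2) = 15/91
P(both pink) = 47/455 ≈ 0.1033.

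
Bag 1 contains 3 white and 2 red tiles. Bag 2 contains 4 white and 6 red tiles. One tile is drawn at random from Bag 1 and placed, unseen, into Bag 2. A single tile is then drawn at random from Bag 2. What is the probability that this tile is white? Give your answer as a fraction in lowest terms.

23/55

Condition on how many of the transferred tiles are white (from Bag 1: 3 white of 5; then Bag 2 has 11 total).
  0 white: C(3,0)C(2,1)/C(5,1) = 2/5; then P = 4/11
  1 white: C(3,1)C(2,0)/C(5,1) = 3/5; then P = 5/11
P(white from Bag 2) = 23/55 ≈ 0.4182.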